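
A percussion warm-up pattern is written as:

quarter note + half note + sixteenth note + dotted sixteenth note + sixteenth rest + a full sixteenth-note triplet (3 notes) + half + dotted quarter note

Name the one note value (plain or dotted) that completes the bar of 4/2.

thirty-second note

The bar of 4/2 = 64 thirty-second notes.
In thirty-second notes: quarter note = 8; half note = 16; sixteenth note = 2; dotted sixteenth note = 3; sixteenth rest = 2; a full sixteenth-note triplet (3 notes) (three triplet sixteenths span one eighth) = 4; half = 16; dotted quarter note = 12.
Altogether 8 + 16 + 2 + 3 + 2 + 4 + 16 + 12 = 63.
Remaining: 64 − 63 = 1 thirty-second note, which is a thirty-second note.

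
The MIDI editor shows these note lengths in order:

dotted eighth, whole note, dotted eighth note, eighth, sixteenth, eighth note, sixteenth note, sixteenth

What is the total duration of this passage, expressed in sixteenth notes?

In sixteenth notes: dotted eighth = 3; whole note = 16; dotted eighth note = 3; eighth = 2; sixteenth = 1; eighth note = 2; sixteenth note = 1; sixteenth = 1.
Total: 3 + 16 + 3 + 2 + 1 + 2 + 1 + 1 = 29 sixteenth notes.

29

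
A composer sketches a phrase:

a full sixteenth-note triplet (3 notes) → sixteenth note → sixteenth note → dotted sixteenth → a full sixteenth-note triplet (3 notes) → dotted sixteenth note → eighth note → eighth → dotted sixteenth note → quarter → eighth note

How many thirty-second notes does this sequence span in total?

41

Convert each value to thirty-second notes: a full sixteenth-note triplet (3 notes) (three triplet sixteenths span one eighth) = 4; sixteenth note = 2; sixteenth note = 2; dotted sixteenth = 3; a full sixteenth-note triplet (3 notes) (three triplet sixteenths span one eighth) = 4; dotted sixteenth note = 3; eighth note = 4; eighth = 4; dotted sixteenth note = 3; quarter = 8; eighth note = 4.
Sum: 4 + 2 + 2 + 3 + 4 + 3 + 4 + 4 + 3 + 8 + 4 = 41 thirty-second notes.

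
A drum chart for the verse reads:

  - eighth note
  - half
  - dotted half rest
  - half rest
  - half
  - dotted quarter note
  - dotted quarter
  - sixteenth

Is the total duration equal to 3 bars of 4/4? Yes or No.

One bar of 4/4 = 16 sixteenth notes, so 3 bars = 48.
In sixteenth notes: eighth note = 2; half = 8; dotted half rest = 12; half rest = 8; half = 8; dotted quarter note = 6; dotted quarter = 6; sixteenth = 1.
Altogether 2 + 8 + 12 + 8 + 8 + 6 + 6 + 1 = 51.
51 exceeds 48, so the answer is No.

No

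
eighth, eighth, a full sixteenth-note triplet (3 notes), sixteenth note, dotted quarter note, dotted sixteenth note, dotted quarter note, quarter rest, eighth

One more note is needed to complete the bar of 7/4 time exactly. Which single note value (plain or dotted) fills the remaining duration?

dotted sixteenth note

The bar of 7/4 = 56 thirty-second notes.
Each duration in thirty-second notes: eighth = 4; eighth = 4; a full sixteenth-note triplet (3 notes) (three triplet sixteenths span one eighth) = 4; sixteenth note = 2; dotted quarter note = 12; dotted sixteenth note = 3; dotted quarter note = 12; quarter rest = 8; eighth = 4.
Total: 4 + 4 + 4 + 2 + 12 + 3 + 12 + 8 + 4 = 53.
Remaining: 56 − 53 = 3 thirty-second notes, which is a dotted sixteenth note.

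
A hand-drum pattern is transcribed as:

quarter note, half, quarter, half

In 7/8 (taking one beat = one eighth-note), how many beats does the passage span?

12

One eighth-note beat = 2 sixteenth notes.
In sixteenth notes: quarter note = 4; half = 8; quarter = 4; half = 8.
Sum: 4 + 8 + 4 + 8 = 24.
24 ÷ 2 = 12 beats.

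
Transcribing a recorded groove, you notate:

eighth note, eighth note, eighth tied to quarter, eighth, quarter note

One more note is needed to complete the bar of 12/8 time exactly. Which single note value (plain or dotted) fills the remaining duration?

The bar of 12/8 = 12 eighth notes.
Each duration in eighth notes: eighth note = 1; eighth note = 1; eighth tied to quarter (eighth + quarter) = 3; eighth = 1; quarter note = 2.
Altogether 1 + 1 + 3 + 1 + 2 = 8.
Remaining: 12 − 8 = 4 eighth notes, which is a half note.

half note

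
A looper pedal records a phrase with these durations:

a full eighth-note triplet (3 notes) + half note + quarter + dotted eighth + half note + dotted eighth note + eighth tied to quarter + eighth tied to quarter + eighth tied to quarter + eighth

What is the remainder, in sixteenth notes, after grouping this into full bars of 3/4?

2

One bar of 3/4 = 12 sixteenth notes.
Working in sixteenth notes: a full eighth-note triplet (3 notes) (three triplet eighths span one quarter) = 4; half note = 8; quarter = 4; dotted eighth = 3; half note = 8; dotted eighth note = 3; eighth tied to quarter (eighth + quarter) = 6; eighth tied to quarter (eighth + quarter) = 6; eighth tied to quarter (eighth + quarter) = 6; eighth = 2.
Sum: 4 + 8 + 4 + 3 + 8 + 3 + 6 + 6 + 6 + 2 = 50.
50 ÷ 12 = 4 complete bars with 2 sixteenth notes remaining.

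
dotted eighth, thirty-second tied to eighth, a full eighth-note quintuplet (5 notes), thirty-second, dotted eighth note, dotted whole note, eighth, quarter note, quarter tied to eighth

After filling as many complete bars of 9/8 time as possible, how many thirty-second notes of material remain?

34

One bar of 9/8 = 36 thirty-second notes.
Working in thirty-second notes: dotted eighth = 6; thirty-second tied to eighth (thirty-second + eighth) = 5; a full eighth-note quintuplet (5 notes) (five quintuplet eighths span one half) = 16; thirty-second = 1; dotted eighth note = 6; dotted whole note = 48; eighth = 4; quarter note = 8; quarter tied to eighth (quarter + eighth) = 12.
Altogether 6 + 5 + 16 + 1 + 6 + 48 + 4 + 8 + 12 = 106.
106 ÷ 36 = 2 complete bars with 34 thirty-second notes remaining.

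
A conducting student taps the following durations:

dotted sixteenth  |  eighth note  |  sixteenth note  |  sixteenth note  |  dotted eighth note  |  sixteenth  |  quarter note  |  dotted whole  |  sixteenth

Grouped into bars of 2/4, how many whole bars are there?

4

One bar of 2/4 = 16 thirty-second notes.
Convert each value to thirty-second notes: dotted sixteenth = 3; eighth note = 4; sixteenth note = 2; sixteenth note = 2; dotted eighth note = 6; sixteenth = 2; quarter note = 8; dotted whole = 48; sixteenth = 2.
Total: 3 + 4 + 2 + 2 + 6 + 2 + 8 + 48 + 2 = 77.
77 ÷ 16 = 4 complete bars with 13 left over.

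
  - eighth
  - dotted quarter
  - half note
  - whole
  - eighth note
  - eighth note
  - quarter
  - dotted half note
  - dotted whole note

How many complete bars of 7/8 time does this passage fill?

5

One bar of 7/8 = 7 eighth notes.
Convert each value to eighth notes: eighth = 1; dotted quarter = 3; half note = 4; whole = 8; eighth note = 1; eighth note = 1; quarter = 2; dotted half note = 6; dotted whole note = 12.
Altogether 1 + 3 + 4 + 8 + 1 + 1 + 2 + 6 + 12 = 38.
38 ÷ 7 = 5 complete bars with 3 left over.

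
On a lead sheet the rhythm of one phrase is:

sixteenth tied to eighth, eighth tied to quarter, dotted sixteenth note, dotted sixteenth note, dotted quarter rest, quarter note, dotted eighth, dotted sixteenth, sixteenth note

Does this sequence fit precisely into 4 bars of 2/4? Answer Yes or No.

One bar of 2/4 = 16 thirty-second notes, so 4 bars = 64.
Convert each value to thirty-second notes: sixteenth tied to eighth (sixteenth + eighth) = 6; eighth tied to quarter (eighth + quarter) = 12; dotted sixteenth note = 3; dotted sixteenth note = 3; dotted quarter rest = 12; quarter note = 8; dotted eighth = 6; dotted sixteenth = 3; sixteenth note = 2.
Adding: 6 + 12 + 3 + 3 + 12 + 8 + 6 + 3 + 2 = 55.
55 falls short of 64, so the answer is No.

No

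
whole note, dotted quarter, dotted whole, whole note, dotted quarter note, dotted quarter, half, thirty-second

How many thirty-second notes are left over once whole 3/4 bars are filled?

21

One bar of 3/4 = 24 thirty-second notes.
Each duration in thirty-second notes: whole note = 32; dotted quarter = 12; dotted whole = 48; whole note = 32; dotted quarter note = 12; dotted quarter = 12; half = 16; thirty-second = 1.
Total: 32 + 12 + 48 + 32 + 12 + 12 + 16 + 1 = 165.
165 ÷ 24 = 6 complete bars with 21 thirty-second notes remaining.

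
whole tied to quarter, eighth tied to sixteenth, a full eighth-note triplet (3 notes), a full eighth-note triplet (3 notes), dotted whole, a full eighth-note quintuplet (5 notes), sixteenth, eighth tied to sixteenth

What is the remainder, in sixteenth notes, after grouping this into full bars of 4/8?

One bar of 4/8 = 8 sixteenth notes.
Working in sixteenth notes: whole tied to quarter (whole + quarter) = 20; eighth tied to sixteenth (eighth + sixteenth) = 3; a full eighth-note triplet (3 notes) (three triplet eighths span one quarter) = 4; a full eighth-note triplet (3 notes) (three triplet eighths span one quarter) = 4; dotted whole = 24; a full eighth-note quintuplet (5 notes) (five quintuplet eighths span one half) = 8; sixteenth = 1; eighth tied to sixteenth (eighth + sixteenth) = 3.
Altogether 20 + 3 + 4 + 4 + 24 + 8 + 1 + 3 = 67.
67 ÷ 8 = 8 complete bars with 3 sixteenth notes remaining.

3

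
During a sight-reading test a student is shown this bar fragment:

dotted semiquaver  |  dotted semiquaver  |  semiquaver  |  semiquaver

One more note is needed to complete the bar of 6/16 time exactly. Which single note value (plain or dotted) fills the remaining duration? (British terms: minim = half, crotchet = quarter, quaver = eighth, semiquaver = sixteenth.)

sixteenth note

The bar of 6/16 = 12 thirty-second notes.
Each duration in thirty-second notes: dotted semiquaver = 3; dotted semiquaver = 3; semiquaver = 2; semiquaver = 2.
Altogether 3 + 3 + 2 + 2 = 10.
Remaining: 12 − 10 = 2 thirty-second notes, which is a sixteenth note.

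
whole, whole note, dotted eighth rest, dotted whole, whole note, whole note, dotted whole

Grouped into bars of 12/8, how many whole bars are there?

4

One bar of 12/8 = 24 sixteenth notes.
In sixteenth notes: whole = 16; whole note = 16; dotted eighth rest = 3; dotted whole = 24; whole note = 16; whole note = 16; dotted whole = 24.
Sum: 16 + 16 + 3 + 24 + 16 + 16 + 24 = 115.
115 ÷ 24 = 4 complete bars with 19 left over.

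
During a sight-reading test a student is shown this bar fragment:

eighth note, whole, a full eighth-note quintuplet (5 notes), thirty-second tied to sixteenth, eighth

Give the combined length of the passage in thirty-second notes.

59

In thirty-second notes: eighth note = 4; whole = 32; a full eighth-note quintuplet (5 notes) (five quintuplet eighths span one half) = 16; thirty-second tied to sixteenth (thirty-second + sixteenth) = 3; eighth = 4.
Adding: 4 + 32 + 16 + 3 + 4 = 59 thirty-second notes.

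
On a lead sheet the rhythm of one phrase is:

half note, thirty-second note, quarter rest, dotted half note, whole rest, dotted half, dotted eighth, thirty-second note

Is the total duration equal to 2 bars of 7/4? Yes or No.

One bar of 7/4 = 56 thirty-second notes, so 2 bars = 112.
Express everything in thirty-second notes: half note = 16; thirty-second note = 1; quarter rest = 8; dotted half note = 24; whole rest = 32; dotted half = 24; dotted eighth = 6; thirty-second note = 1.
Adding: 16 + 1 + 8 + 24 + 32 + 24 + 6 + 1 = 112.
112 equals 112, so the answer is Yes.

Yes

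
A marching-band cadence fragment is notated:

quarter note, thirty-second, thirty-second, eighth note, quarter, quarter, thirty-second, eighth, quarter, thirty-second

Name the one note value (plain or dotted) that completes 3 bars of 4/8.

3 bars of 4/8 = 48 thirty-second notes.
In thirty-second notes: quarter note = 8; thirty-second = 1; thirty-second = 1; eighth note = 4; quarter = 8; quarter = 8; thirty-second = 1; eighth = 4; quarter = 8; thirty-second = 1.
Sum: 8 + 1 + 1 + 4 + 8 + 8 + 1 + 4 + 8 + 1 = 44.
Remaining: 48 − 44 = 4 thirty-second notes, which is a eighth note.

eighth note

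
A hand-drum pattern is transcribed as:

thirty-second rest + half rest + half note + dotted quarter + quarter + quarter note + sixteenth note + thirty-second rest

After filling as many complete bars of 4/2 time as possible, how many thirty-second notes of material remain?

One bar of 4/2 = 64 thirty-second notes.
Express everything in thirty-second notes: thirty-second rest = 1; half rest = 16; half note = 16; dotted quarter = 12; quarter = 8; quarter note = 8; sixteenth note = 2; thirty-second rest = 1.
Total: 1 + 16 + 16 + 12 + 8 + 8 + 2 + 1 = 64.
64 ÷ 64 = 1 complete bar with 0 thirty-second notes remaining.

0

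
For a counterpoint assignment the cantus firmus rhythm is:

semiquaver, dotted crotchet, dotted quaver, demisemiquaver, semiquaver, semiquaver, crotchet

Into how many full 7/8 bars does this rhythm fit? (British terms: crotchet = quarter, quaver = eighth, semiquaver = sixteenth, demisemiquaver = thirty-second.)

1

One bar of 7/8 = 28 thirty-second notes.
Convert each value to thirty-second notes: semiquaver = 2; dotted crotchet = 12; dotted quaver = 6; demisemiquaver = 1; semiquaver = 2; semiquaver = 2; crotchet = 8.
Total: 2 + 12 + 6 + 1 + 2 + 2 + 8 = 33.
33 ÷ 28 = 1 complete bar with 5 left over.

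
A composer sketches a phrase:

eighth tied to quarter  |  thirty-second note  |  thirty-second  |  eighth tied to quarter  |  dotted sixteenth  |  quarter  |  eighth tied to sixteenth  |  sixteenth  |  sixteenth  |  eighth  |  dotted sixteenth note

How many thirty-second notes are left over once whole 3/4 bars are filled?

6

One bar of 3/4 = 24 thirty-second notes.
Each duration in thirty-second notes: eighth tied to quarter (eighth + quarter) = 12; thirty-second note = 1; thirty-second = 1; eighth tied to quarter (eighth + quarter) = 12; dotted sixteenth = 3; quarter = 8; eighth tied to sixteenth (eighth + sixteenth) = 6; sixteenth = 2; sixteenth = 2; eighth = 4; dotted sixteenth note = 3.
Adding: 12 + 1 + 1 + 12 + 3 + 8 + 6 + 2 + 2 + 4 + 3 = 54.
54 ÷ 24 = 2 complete bars with 6 thirty-second notes remaining.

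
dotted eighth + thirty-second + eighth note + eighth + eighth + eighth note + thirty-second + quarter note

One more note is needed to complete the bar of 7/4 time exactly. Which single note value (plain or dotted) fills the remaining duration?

dotted half note

The bar of 7/4 = 56 thirty-second notes.
Express everything in thirty-second notes: dotted eighth = 6; thirty-second = 1; eighth note = 4; eighth = 4; eighth = 4; eighth note = 4; thirty-second = 1; quarter note = 8.
Sum: 6 + 1 + 4 + 4 + 4 + 4 + 1 + 8 = 32.
Remaining: 56 − 32 = 24 thirty-second notes, which is a dotted half note.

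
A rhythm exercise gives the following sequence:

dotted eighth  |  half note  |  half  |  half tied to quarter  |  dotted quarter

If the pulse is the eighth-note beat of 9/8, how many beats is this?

18.5

One eighth-note beat = 2 sixteenth notes.
Express everything in sixteenth notes: dotted eighth = 3; half note = 8; half = 8; half tied to quarter (half + quarter) = 12; dotted quarter = 6.
Altogether 3 + 8 + 8 + 12 + 6 = 37.
37 ÷ 2 = 18.5 beats.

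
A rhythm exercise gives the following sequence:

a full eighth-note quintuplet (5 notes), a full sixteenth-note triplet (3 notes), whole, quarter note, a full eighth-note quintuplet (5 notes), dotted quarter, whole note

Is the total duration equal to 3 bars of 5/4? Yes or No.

Yes

One bar of 5/4 = 10 eighth notes, so 3 bars = 30.
In eighth notes: a full eighth-note quintuplet (5 notes) (five quintuplet eighths span one half) = 4; a full sixteenth-note triplet (3 notes) (three triplet sixteenths span one eighth) = 1; whole = 8; quarter note = 2; a full eighth-note quintuplet (5 notes) (five quintuplet eighths span one half) = 4; dotted quarter = 3; whole note = 8.
Sum: 4 + 1 + 8 + 2 + 4 + 3 + 8 = 30.
30 equals 30, so the answer is Yes.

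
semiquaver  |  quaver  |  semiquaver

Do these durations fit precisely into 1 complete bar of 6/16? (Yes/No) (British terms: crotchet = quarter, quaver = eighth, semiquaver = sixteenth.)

No

One bar of 6/16 = 6 sixteenth notes.
In sixteenth notes: semiquaver = 1; quaver = 2; semiquaver = 1.
Adding: 1 + 2 + 1 = 4.
4 falls short of 6, so the answer is No.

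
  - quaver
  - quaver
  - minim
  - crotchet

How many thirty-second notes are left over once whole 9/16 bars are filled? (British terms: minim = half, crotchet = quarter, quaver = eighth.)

14

One bar of 9/16 = 9 sixteenth notes.
Convert each value to sixteenth notes: quaver = 2; quaver = 2; minim = 8; crotchet = 4.
Total: 2 + 2 + 8 + 4 = 16.
16 ÷ 9 = 1 complete bar with 7 sixteenth notes remaining = 14 thirty-second notes.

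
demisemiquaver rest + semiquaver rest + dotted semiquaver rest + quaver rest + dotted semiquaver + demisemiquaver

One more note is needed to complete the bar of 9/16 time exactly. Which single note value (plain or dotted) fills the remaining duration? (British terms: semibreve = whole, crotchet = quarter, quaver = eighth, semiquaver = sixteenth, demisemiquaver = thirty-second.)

The bar of 9/16 = 18 thirty-second notes.
In thirty-second notes: demisemiquaver rest = 1; semiquaver rest = 2; dotted semiquaver rest = 3; quaver rest = 4; dotted semiquaver = 3; demisemiquaver = 1.
Sum: 1 + 2 + 3 + 4 + 3 + 1 = 14.
Remaining: 18 − 14 = 4 thirty-second notes, which is a eighth note.

eighth note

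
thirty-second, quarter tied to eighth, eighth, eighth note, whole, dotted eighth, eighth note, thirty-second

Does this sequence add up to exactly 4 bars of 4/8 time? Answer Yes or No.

One bar of 4/8 = 16 thirty-second notes, so 4 bars = 64.
Each duration in thirty-second notes: thirty-second = 1; quarter tied to eighth (quarter + eighth) = 12; eighth = 4; eighth note = 4; whole = 32; dotted eighth = 6; eighth note = 4; thirty-second = 1.
Sum: 1 + 12 + 4 + 4 + 32 + 6 + 4 + 1 = 64.
64 equals 64, so the answer is Yes.

Yes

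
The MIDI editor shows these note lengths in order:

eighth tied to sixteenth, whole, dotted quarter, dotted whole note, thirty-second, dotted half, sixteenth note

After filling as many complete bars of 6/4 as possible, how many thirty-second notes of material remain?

One bar of 6/4 = 48 thirty-second notes.
Each duration in thirty-second notes: eighth tied to sixteenth (eighth + sixteenth) = 6; whole = 32; dotted quarter = 12; dotted whole note = 48; thirty-second = 1; dotted half = 24; sixteenth note = 2.
Total: 6 + 32 + 12 + 48 + 1 + 24 + 2 = 125.
125 ÷ 48 = 2 complete bars with 29 thirty-second notes remaining.

29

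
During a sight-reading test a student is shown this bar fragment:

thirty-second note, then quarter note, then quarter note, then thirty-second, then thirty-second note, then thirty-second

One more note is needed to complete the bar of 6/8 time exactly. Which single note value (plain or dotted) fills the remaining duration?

eighth note

The bar of 6/8 = 24 thirty-second notes.
Express everything in thirty-second notes: thirty-second note = 1; quarter note = 8; quarter note = 8; thirty-second = 1; thirty-second note = 1; thirty-second = 1.
Adding: 1 + 8 + 8 + 1 + 1 + 1 = 20.
Remaining: 24 − 20 = 4 thirty-second notes, which is a eighth note.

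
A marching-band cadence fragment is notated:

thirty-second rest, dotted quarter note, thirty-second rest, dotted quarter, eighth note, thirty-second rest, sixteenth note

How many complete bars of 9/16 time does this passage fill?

1

One bar of 9/16 = 18 thirty-second notes.
In thirty-second notes: thirty-second rest = 1; dotted quarter note = 12; thirty-second rest = 1; dotted quarter = 12; eighth note = 4; thirty-second rest = 1; sixteenth note = 2.
Altogether 1 + 12 + 1 + 12 + 4 + 1 + 2 = 33.
33 ÷ 18 = 1 complete bar with 15 left over.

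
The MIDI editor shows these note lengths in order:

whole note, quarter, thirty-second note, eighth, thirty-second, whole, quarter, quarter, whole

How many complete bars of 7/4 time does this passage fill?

One bar of 7/4 = 56 thirty-second notes.
Convert each value to thirty-second notes: whole note = 32; quarter = 8; thirty-second note = 1; eighth = 4; thirty-second = 1; whole = 32; quarter = 8; quarter = 8; whole = 32.
Total: 32 + 8 + 1 + 4 + 1 + 32 + 8 + 8 + 32 = 126.
126 ÷ 56 = 2 complete bars with 14 left over.

2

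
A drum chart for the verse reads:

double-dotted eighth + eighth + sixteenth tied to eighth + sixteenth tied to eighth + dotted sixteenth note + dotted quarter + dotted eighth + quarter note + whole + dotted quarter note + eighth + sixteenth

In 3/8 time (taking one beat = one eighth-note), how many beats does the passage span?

One eighth-note beat = 4 thirty-second notes.
Each duration in thirty-second notes: double-dotted eighth = 7; eighth = 4; sixteenth tied to eighth (sixteenth + eighth) = 6; sixteenth tied to eighth (sixteenth + eighth) = 6; dotted sixteenth note = 3; dotted quarter = 12; dotted eighth = 6; quarter note = 8; whole = 32; dotted quarter note = 12; eighth = 4; sixteenth = 2.
Sum: 7 + 4 + 6 + 6 + 3 + 12 + 6 + 8 + 32 + 12 + 4 + 2 = 102.
102 ÷ 4 = 25.5 beats.

25.5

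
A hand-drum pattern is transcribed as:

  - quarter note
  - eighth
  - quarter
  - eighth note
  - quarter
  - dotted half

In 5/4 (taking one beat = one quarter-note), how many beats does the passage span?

7

One quarter-note beat = 2 eighth notes.
Working in eighth notes: quarter note = 2; eighth = 1; quarter = 2; eighth note = 1; quarter = 2; dotted half = 6.
Sum: 2 + 1 + 2 + 1 + 2 + 6 = 14.
14 ÷ 2 = 7 beats.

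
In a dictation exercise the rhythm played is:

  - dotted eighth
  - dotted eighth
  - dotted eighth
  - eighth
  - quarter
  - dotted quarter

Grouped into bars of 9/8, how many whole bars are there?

One bar of 9/8 = 18 sixteenth notes.
Express everything in sixteenth notes: dotted eighth = 3; dotted eighth = 3; dotted eighth = 3; eighth = 2; quarter = 4; dotted quarter = 6.
Adding: 3 + 3 + 3 + 2 + 4 + 6 = 21.
21 ÷ 18 = 1 complete bar with 3 left over.

1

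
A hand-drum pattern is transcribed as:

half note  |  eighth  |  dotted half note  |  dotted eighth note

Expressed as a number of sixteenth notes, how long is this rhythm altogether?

25

Working in sixteenth notes: half note = 8; eighth = 2; dotted half note = 12; dotted eighth note = 3.
Total: 8 + 2 + 12 + 3 = 25 sixteenth notes.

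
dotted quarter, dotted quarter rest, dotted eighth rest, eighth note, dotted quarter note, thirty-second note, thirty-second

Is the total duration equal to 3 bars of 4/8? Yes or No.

Yes

One bar of 4/8 = 16 thirty-second notes, so 3 bars = 48.
Each duration in thirty-second notes: dotted quarter = 12; dotted quarter rest = 12; dotted eighth rest = 6; eighth note = 4; dotted quarter note = 12; thirty-second note = 1; thirty-second = 1.
Adding: 12 + 12 + 6 + 4 + 12 + 1 + 1 = 48.
48 equals 48, so the answer is Yes.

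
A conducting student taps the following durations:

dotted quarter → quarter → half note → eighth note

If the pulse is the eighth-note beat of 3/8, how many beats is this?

One eighth-note beat = 2 sixteenth notes.
Working in sixteenth notes: dotted quarter = 6; quarter = 4; half note = 8; eighth note = 2.
Sum: 6 + 4 + 8 + 2 = 20.
20 ÷ 2 = 10 beats.

10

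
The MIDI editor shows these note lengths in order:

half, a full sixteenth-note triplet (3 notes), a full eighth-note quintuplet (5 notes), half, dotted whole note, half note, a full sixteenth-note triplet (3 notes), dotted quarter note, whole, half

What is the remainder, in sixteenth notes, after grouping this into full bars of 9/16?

One bar of 9/16 = 9 sixteenth notes.
Each duration in sixteenth notes: half = 8; a full sixteenth-note triplet (3 notes) (three triplet sixteenths span one eighth) = 2; a full eighth-note quintuplet (5 notes) (five quintuplet eighths span one half) = 8; half = 8; dotted whole note = 24; half note = 8; a full sixteenth-note triplet (3 notes) (three triplet sixteenths span one eighth) = 2; dotted quarter note = 6; whole = 16; half = 8.
Total: 8 + 2 + 8 + 8 + 24 + 8 + 2 + 6 + 16 + 8 = 90.
90 ÷ 9 = 10 complete bars with 0 sixteenth notes remaining.

0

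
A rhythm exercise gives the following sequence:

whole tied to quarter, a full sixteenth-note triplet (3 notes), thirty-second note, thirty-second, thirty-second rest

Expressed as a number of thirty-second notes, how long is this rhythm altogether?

Convert each value to thirty-second notes: whole tied to quarter (whole + quarter) = 40; a full sixteenth-note triplet (3 notes) (three triplet sixteenths span one eighth) = 4; thirty-second note = 1; thirty-second = 1; thirty-second rest = 1.
Adding: 40 + 4 + 1 + 1 + 1 = 47 thirty-second notes.

47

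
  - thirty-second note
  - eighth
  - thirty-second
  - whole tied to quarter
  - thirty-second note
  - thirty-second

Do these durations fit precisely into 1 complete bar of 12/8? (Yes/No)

Yes

One bar of 12/8 = 48 thirty-second notes.
Working in thirty-second notes: thirty-second note = 1; eighth = 4; thirty-second = 1; whole tied to quarter (whole + quarter) = 40; thirty-second note = 1; thirty-second = 1.
Total: 1 + 4 + 1 + 40 + 1 + 1 = 48.
48 equals 48, so the answer is Yes.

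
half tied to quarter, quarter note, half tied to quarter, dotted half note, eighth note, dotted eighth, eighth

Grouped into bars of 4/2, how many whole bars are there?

1

One bar of 4/2 = 32 sixteenth notes.
In sixteenth notes: half tied to quarter (half + quarter) = 12; quarter note = 4; half tied to quarter (half + quarter) = 12; dotted half note = 12; eighth note = 2; dotted eighth = 3; eighth = 2.
Adding: 12 + 4 + 12 + 12 + 2 + 3 + 2 = 47.
47 ÷ 32 = 1 complete bar with 15 left over.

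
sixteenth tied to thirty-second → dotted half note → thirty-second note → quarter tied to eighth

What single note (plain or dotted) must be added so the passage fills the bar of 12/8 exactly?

quarter note

The bar of 12/8 = 48 thirty-second notes.
Express everything in thirty-second notes: sixteenth tied to thirty-second (sixteenth + thirty-second) = 3; dotted half note = 24; thirty-second note = 1; quarter tied to eighth (quarter + eighth) = 12.
Sum: 3 + 24 + 1 + 12 = 40.
Remaining: 48 − 40 = 8 thirty-second notes, which is a quarter note.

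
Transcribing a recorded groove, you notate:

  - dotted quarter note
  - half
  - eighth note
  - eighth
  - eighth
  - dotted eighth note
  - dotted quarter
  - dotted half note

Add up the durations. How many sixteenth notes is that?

41

In sixteenth notes: dotted quarter note = 6; half = 8; eighth note = 2; eighth = 2; eighth = 2; dotted eighth note = 3; dotted quarter = 6; dotted half note = 12.
Total: 6 + 8 + 2 + 2 + 2 + 3 + 6 + 12 = 41 sixteenth notes.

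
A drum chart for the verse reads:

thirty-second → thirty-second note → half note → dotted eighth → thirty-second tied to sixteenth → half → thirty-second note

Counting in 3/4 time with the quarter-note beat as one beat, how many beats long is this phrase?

5.5

One quarter-note beat = 8 thirty-second notes.
In thirty-second notes: thirty-second = 1; thirty-second note = 1; half note = 16; dotted eighth = 6; thirty-second tied to sixteenth (thirty-second + sixteenth) = 3; half = 16; thirty-second note = 1.
Adding: 1 + 1 + 16 + 6 + 3 + 16 + 1 = 44.
44 ÷ 8 = 5.5 beats.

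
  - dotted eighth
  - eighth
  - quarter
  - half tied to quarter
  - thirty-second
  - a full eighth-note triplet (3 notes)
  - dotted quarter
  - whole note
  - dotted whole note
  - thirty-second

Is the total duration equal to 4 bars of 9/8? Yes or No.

One bar of 9/8 = 36 thirty-second notes, so 4 bars = 144.
Working in thirty-second notes: dotted eighth = 6; eighth = 4; quarter = 8; half tied to quarter (half + quarter) = 24; thirty-second = 1; a full eighth-note triplet (3 notes) (three triplet eighths span one quarter) = 8; dotted quarter = 12; whole note = 32; dotted whole note = 48; thirty-second = 1.
Total: 6 + 4 + 8 + 24 + 1 + 8 + 12 + 32 + 48 + 1 = 144.
144 equals 144, so the answer is Yes.

Yes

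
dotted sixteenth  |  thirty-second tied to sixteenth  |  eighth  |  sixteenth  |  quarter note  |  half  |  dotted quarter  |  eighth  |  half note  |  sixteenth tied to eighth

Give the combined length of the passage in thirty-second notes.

74

Express everything in thirty-second notes: dotted sixteenth = 3; thirty-second tied to sixteenth (thirty-second + sixteenth) = 3; eighth = 4; sixteenth = 2; quarter note = 8; half = 16; dotted quarter = 12; eighth = 4; half note = 16; sixteenth tied to eighth (sixteenth + eighth) = 6.
Sum: 3 + 3 + 4 + 2 + 8 + 16 + 12 + 4 + 16 + 6 = 74 thirty-second notes.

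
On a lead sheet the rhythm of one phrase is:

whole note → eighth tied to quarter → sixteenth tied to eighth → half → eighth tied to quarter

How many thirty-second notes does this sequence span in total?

78

Each duration in thirty-second notes: whole note = 32; eighth tied to quarter (eighth + quarter) = 12; sixteenth tied to eighth (sixteenth + eighth) = 6; half = 16; eighth tied to quarter (eighth + quarter) = 12.
Total: 32 + 12 + 6 + 16 + 12 = 78 thirty-second notes.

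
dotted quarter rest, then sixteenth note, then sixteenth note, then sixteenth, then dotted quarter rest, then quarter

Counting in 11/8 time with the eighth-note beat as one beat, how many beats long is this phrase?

One eighth-note beat = 2 sixteenth notes.
Each duration in sixteenth notes: dotted quarter rest = 6; sixteenth note = 1; sixteenth note = 1; sixteenth = 1; dotted quarter rest = 6; quarter = 4.
Sum: 6 + 1 + 1 + 1 + 6 + 4 = 19.
19 ÷ 2 = 9.5 beats.

9.5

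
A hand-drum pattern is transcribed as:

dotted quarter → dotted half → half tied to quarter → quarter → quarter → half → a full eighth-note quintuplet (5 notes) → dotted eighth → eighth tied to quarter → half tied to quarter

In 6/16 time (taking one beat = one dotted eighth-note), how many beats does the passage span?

One dotted eighth-note beat = 3 sixteenth notes.
Working in sixteenth notes: dotted quarter = 6; dotted half = 12; half tied to quarter (half + quarter) = 12; quarter = 4; quarter = 4; half = 8; a full eighth-note quintuplet (5 notes) (five quintuplet eighths span one half) = 8; dotted eighth = 3; eighth tied to quarter (eighth + quarter) = 6; half tied to quarter (half + quarter) = 12.
Sum: 6 + 12 + 12 + 4 + 4 + 8 + 8 + 3 + 6 + 12 = 75.
75 ÷ 3 = 25 beats.

25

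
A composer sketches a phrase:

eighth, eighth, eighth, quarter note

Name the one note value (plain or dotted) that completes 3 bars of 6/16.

half note

3 bars of 6/16 = 9 eighth notes.
Express everything in eighth notes: eighth = 1; eighth = 1; eighth = 1; quarter note = 2.
Altogether 1 + 1 + 1 + 2 = 5.
Remaining: 9 − 5 = 4 eighth notes, which is a half note.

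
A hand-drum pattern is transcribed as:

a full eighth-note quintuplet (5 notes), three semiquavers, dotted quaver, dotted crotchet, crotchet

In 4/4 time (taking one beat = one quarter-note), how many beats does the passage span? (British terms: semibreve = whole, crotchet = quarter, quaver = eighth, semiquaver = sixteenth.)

6

One quarter-note beat = 4 sixteenth notes.
Each duration in sixteenth notes: a full eighth-note quintuplet (5 notes) (five quintuplet eighths span one half) = 8; semiquaver = 1; semiquaver = 1; semiquaver = 1; dotted quaver = 3; dotted crotchet = 6; crotchet = 4.
Sum: 8 + 1 + 1 + 1 + 3 + 6 + 4 = 24.
24 ÷ 4 = 6 beats.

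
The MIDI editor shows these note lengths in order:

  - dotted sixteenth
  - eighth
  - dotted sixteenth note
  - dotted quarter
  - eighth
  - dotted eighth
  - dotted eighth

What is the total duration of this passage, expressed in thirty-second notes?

38

Each duration in thirty-second notes: dotted sixteenth = 3; eighth = 4; dotted sixteenth note = 3; dotted quarter = 12; eighth = 4; dotted eighth = 6; dotted eighth = 6.
Sum: 3 + 4 + 3 + 12 + 4 + 6 + 6 = 38 thirty-second notes.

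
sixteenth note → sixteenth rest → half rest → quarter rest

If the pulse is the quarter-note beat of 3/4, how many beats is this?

One quarter-note beat = 4 sixteenth notes.
Each duration in sixteenth notes: sixteenth note = 1; sixteenth rest = 1; half rest = 8; quarter rest = 4.
Adding: 1 + 1 + 8 + 4 = 14.
14 ÷ 4 = 3.5 beats.

3.5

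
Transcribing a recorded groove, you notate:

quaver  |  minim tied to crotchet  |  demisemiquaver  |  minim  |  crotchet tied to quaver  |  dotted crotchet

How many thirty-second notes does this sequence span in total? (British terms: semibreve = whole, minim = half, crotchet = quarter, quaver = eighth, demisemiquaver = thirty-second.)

Convert each value to thirty-second notes: quaver = 4; minim tied to crotchet (minim + crotchet) = 24; demisemiquaver = 1; minim = 16; crotchet tied to quaver (crotchet + quaver) = 12; dotted crotchet = 12.
Adding: 4 + 24 + 1 + 16 + 12 + 12 = 69 thirty-second notes.

69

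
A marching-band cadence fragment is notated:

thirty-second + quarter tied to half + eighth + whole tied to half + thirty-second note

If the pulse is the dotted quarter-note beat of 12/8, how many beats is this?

One dotted quarter-note beat = 12 thirty-second notes.
In thirty-second notes: thirty-second = 1; quarter tied to half (quarter + half) = 24; eighth = 4; whole tied to half (whole + half) = 48; thirty-second note = 1.
Sum: 1 + 24 + 4 + 48 + 1 = 78.
78 ÷ 12 = 6.5 beats.

6.5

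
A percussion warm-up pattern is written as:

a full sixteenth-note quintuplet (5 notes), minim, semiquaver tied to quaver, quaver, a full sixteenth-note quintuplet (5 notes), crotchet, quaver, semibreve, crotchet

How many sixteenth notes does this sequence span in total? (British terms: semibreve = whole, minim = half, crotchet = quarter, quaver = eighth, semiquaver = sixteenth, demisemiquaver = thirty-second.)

47

Each duration in sixteenth notes: a full sixteenth-note quintuplet (5 notes) (five quintuplet sixteenths span one quarter) = 4; minim = 8; semiquaver tied to quaver (semiquaver + quaver) = 3; quaver = 2; a full sixteenth-note quintuplet (5 notes) (five quintuplet sixteenths span one quarter) = 4; crotchet = 4; quaver = 2; semibreve = 16; crotchet = 4.
Sum: 4 + 8 + 3 + 2 + 4 + 4 + 2 + 16 + 4 = 47 sixteenth notes.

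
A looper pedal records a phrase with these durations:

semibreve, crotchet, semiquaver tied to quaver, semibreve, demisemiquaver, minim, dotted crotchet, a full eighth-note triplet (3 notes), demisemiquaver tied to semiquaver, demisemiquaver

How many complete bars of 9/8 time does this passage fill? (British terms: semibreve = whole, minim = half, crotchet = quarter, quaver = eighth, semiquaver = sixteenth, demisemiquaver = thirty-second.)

One bar of 9/8 = 36 thirty-second notes.
Express everything in thirty-second notes: semibreve = 32; crotchet = 8; semiquaver tied to quaver (semiquaver + quaver) = 6; semibreve = 32; demisemiquaver = 1; minim = 16; dotted crotchet = 12; a full eighth-note triplet (3 notes) (three triplet eighths span one quarter) = 8; demisemiquaver tied to semiquaver (demisemiquaver + semiquaver) = 3; demisemiquaver = 1.
Adding: 32 + 8 + 6 + 32 + 1 + 16 + 12 + 8 + 3 + 1 = 119.
119 ÷ 36 = 3 complete bars with 11 left over.

3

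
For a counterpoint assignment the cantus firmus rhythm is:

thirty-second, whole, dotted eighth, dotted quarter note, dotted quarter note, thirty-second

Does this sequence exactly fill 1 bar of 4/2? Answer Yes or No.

Yes

One bar of 4/2 = 64 thirty-second notes.
Working in thirty-second notes: thirty-second = 1; whole = 32; dotted eighth = 6; dotted quarter note = 12; dotted quarter note = 12; thirty-second = 1.
Adding: 1 + 32 + 6 + 12 + 12 + 1 = 64.
64 equals 64, so the answer is Yes.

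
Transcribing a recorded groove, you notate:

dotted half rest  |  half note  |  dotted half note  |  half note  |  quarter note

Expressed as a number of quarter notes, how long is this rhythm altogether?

11

Working in quarter notes: dotted half rest = 3; half note = 2; dotted half note = 3; half note = 2; quarter note = 1.
Total: 3 + 2 + 3 + 2 + 1 = 11 quarter notes.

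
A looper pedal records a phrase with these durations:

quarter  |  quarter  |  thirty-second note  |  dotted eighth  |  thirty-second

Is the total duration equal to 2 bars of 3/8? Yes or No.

One bar of 3/8 = 12 thirty-second notes, so 2 bars = 24.
Express everything in thirty-second notes: quarter = 8; quarter = 8; thirty-second note = 1; dotted eighth = 6; thirty-second = 1.
Adding: 8 + 8 + 1 + 6 + 1 = 24.
24 equals 24, so the answer is Yes.

Yes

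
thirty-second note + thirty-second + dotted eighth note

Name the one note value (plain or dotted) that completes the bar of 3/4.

The bar of 3/4 = 24 thirty-second notes.
Convert each value to thirty-second notes: thirty-second note = 1; thirty-second = 1; dotted eighth note = 6.
Sum: 1 + 1 + 6 = 8.
Remaining: 24 − 8 = 16 thirty-second notes, which is a half note.

half note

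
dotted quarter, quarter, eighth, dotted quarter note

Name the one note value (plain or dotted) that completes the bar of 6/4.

dotted quarter note

The bar of 6/4 = 12 eighth notes.
Working in eighth notes: dotted quarter = 3; quarter = 2; eighth = 1; dotted quarter note = 3.
Sum: 3 + 2 + 1 + 3 = 9.
Remaining: 12 − 9 = 3 eighth notes, which is a dotted quarter note.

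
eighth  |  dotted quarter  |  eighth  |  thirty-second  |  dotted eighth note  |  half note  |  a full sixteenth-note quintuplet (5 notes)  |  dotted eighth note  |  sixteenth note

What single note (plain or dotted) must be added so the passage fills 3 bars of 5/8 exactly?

3 bars of 5/8 = 60 thirty-second notes.
Express everything in thirty-second notes: eighth = 4; dotted quarter = 12; eighth = 4; thirty-second = 1; dotted eighth note = 6; half note = 16; a full sixteenth-note quintuplet (5 notes) (five quintuplet sixteenths span one quarter) = 8; dotted eighth note = 6; sixteenth note = 2.
Total: 4 + 12 + 4 + 1 + 6 + 16 + 8 + 6 + 2 = 59.
Remaining: 60 − 59 = 1 thirty-second note, which is a thirty-second note.

thirty-second note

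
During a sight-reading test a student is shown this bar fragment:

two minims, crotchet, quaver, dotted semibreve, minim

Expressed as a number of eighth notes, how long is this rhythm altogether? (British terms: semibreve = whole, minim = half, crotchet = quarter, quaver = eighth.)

27

In eighth notes: minim = 4; minim = 4; crotchet = 2; quaver = 1; dotted semibreve = 12; minim = 4.
Total: 4 + 4 + 2 + 1 + 12 + 4 = 27 eighth notes.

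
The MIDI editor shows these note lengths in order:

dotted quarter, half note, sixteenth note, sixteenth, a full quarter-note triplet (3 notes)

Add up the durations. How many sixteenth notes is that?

In sixteenth notes: dotted quarter = 6; half note = 8; sixteenth note = 1; sixteenth = 1; a full quarter-note triplet (3 notes) (three triplet quarters span one half) = 8.
Altogether 6 + 8 + 1 + 1 + 8 = 24 sixteenth notes.

24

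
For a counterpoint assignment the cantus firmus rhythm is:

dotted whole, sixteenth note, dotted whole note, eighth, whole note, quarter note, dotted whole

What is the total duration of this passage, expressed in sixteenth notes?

Each duration in sixteenth notes: dotted whole = 24; sixteenth note = 1; dotted whole note = 24; eighth = 2; whole note = 16; quarter note = 4; dotted whole = 24.
Altogether 24 + 1 + 24 + 2 + 16 + 4 + 24 = 95 sixteenth notes.

95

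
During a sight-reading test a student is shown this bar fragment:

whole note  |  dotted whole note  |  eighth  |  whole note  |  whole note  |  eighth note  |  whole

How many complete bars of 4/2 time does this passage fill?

One bar of 4/2 = 16 eighth notes.
Express everything in eighth notes: whole note = 8; dotted whole note = 12; eighth = 1; whole note = 8; whole note = 8; eighth note = 1; whole = 8.
Total: 8 + 12 + 1 + 8 + 8 + 1 + 8 = 46.
46 ÷ 16 = 2 complete bars with 14 left over.

2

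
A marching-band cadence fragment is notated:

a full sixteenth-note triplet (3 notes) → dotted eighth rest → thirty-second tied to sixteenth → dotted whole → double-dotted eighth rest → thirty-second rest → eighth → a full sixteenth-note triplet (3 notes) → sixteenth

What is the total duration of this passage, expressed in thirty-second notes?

Each duration in thirty-second notes: a full sixteenth-note triplet (3 notes) (three triplet sixteenths span one eighth) = 4; dotted eighth rest = 6; thirty-second tied to sixteenth (thirty-second + sixteenth) = 3; dotted whole = 48; double-dotted eighth rest = 7; thirty-second rest = 1; eighth = 4; a full sixteenth-note triplet (3 notes) (three triplet sixteenths span one eighth) = 4; sixteenth = 2.
Sum: 4 + 6 + 3 + 48 + 7 + 1 + 4 + 4 + 2 = 79 thirty-second notes.

79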